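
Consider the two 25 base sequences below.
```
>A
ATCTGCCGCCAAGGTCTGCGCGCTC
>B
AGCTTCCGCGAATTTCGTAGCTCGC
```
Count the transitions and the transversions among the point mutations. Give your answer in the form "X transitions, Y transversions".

0 transitions, 10 transversions

Mismatches (1-based):
base 2: T→G (pyrimidine→purine, transversion)
base 5: G→T (purine→pyrimidine, transversion)
base 10: C→G (pyrimidine→purine, transversion)
base 13: G→T (purine→pyrimidine, transversion)
base 14: G→T (purine→pyrimidine, transversion)
base 17: T→G (pyrimidine→purine, transversion)
base 18: G→T (purine→pyrimidine, transversion)
base 19: C→A (pyrimidine→purine, transversion)
base 22: G→T (purine→pyrimidine, transversion)
base 24: T→G (pyrimidine→purine, transversion)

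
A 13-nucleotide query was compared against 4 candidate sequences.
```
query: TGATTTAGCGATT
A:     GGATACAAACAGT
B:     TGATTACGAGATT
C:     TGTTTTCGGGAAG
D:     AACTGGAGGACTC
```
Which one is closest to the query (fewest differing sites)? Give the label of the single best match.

A differs at 7 sites; B differs at 3 sites; C differs at 5 sites; D differs at 9 sites. The closest is B.

B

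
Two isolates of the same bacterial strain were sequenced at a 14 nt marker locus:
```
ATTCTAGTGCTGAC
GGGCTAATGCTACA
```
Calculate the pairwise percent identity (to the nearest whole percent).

50%

7 positions differ (1, 2, 3, 7, 12, 13, 14), so 7 of 14 match: 7/14 = 50%.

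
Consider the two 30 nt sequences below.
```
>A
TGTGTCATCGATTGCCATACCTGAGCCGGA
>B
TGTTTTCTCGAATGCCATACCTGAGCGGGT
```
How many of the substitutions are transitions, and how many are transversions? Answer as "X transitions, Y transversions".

1 transition, 5 transversions

Transitions (purine↔purine or pyrimidine↔pyrimidine): 6 C→T.
Transversions (purine↔pyrimidine): 4 G→T, 7 A→C, 12 T→A, 27 C→G, 30 A→T.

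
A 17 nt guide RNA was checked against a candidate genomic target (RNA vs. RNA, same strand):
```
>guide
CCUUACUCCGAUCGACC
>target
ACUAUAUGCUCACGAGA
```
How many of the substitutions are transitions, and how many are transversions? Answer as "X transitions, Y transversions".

Transitions (purine↔purine or pyrimidine↔pyrimidine): none.
Transversions (purine↔pyrimidine): 1 C→A, 4 U→A, 5 A→U, 6 C→A, 8 C→G, 10 G→U, 11 A→C, 12 U→A, 16 C→G, 17 C→A.

0 transitions, 10 transversions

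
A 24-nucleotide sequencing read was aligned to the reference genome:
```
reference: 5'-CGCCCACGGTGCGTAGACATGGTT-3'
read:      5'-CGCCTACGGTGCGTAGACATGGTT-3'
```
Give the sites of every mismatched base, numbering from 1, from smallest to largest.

5

Differences at site 5 (C→T).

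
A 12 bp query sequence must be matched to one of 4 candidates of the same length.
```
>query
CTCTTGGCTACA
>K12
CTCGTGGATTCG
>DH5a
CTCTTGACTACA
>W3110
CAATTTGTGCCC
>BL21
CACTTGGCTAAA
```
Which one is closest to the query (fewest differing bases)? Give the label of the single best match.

K12 differs at 4 bases; DH5a differs at 1 base; W3110 differs at 7 bases; BL21 differs at 2 bases. The closest is DH5a.

DH5a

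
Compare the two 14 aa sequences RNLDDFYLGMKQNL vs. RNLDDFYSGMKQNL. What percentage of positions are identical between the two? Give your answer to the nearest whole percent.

93%

1 position differs (8), so 13 of 14 match: 13/14 = 92.86%.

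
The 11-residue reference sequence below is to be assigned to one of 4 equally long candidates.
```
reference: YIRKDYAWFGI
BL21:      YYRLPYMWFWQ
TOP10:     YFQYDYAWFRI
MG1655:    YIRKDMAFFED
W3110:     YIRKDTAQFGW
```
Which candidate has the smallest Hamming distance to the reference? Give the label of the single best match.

BL21 differs at 6 positions; TOP10 differs at 4 positions; MG1655 differs at 4 positions; W3110 differs at 3 positions. The closest is W3110.

W3110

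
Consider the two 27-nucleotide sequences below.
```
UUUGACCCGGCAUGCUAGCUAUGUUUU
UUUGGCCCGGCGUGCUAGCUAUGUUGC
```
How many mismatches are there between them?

The sequences differ at bases 5, 12, 26, 27 (1-based) — 4 in total.

4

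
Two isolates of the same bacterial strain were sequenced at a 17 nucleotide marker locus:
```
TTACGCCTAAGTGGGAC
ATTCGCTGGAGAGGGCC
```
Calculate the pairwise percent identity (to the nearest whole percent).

59%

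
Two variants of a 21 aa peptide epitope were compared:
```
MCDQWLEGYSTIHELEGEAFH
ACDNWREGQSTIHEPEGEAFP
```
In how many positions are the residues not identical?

Comparing position by position, 6 positions differ: 1 (M/A), 4 (Q/N), 6 (L/R), 9 (Y/Q), 15 (L/P), 21 (H/P).

6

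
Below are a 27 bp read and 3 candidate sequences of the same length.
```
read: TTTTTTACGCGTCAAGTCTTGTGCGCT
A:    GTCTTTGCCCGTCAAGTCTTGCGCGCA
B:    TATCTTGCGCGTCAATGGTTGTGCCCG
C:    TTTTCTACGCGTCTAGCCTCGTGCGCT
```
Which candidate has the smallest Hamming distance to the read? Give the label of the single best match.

C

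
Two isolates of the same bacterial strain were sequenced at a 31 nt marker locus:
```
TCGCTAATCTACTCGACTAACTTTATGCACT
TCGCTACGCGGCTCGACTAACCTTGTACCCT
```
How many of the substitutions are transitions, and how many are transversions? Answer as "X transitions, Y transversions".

Transitions (purine↔purine or pyrimidine↔pyrimidine): 11 A→G, 22 T→C, 25 A→G, 27 G→A.
Transversions (purine↔pyrimidine): 7 A→C, 8 T→G, 10 T→G, 29 A→C.

4 transitions, 4 transversions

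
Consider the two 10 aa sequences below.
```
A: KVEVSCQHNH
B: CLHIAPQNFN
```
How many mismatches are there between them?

Comparing position by position, 9 positions differ: 1 (K/C), 2 (V/L), 3 (E/H), 4 (V/I), 5 (S/A), 6 (C/P), 8 (H/N), 9 (N/F), 10 (H/N).

9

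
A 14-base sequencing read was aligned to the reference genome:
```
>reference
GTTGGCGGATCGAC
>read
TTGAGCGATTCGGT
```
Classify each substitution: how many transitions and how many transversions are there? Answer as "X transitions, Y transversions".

4 transitions, 3 transversions

Mismatches (1-based):
site 1: G→T (purine→pyrimidine, transversion)
site 3: T→G (pyrimidine→purine, transversion)
site 4: G→A (purine→purine, transition)
site 8: G→A (purine→purine, transition)
site 9: A→T (purine→pyrimidine, transversion)
site 13: A→G (purine→purine, transition)
site 14: C→T (pyrimidine→pyrimidine, transition)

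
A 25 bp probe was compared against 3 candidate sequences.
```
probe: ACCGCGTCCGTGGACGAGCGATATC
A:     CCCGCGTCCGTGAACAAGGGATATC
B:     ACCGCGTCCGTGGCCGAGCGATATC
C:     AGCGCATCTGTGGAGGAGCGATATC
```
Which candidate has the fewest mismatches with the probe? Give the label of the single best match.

Hamming distances to probe — A: 4; B: 1; C: 4.
Smallest is B with 1 mismatch.

B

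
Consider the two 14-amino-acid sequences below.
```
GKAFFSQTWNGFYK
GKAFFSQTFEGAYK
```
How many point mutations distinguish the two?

3

Mismatches (1-based): position 9: W→F; position 10: N→E; position 12: F→A.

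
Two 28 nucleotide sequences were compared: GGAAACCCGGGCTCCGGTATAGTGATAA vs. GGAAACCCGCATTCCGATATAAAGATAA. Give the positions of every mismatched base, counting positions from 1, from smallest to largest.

10, 11, 12, 17, 22, 23

Differences at position 10 (G→C), position 11 (G→A), position 12 (C→T), position 17 (G→A), position 22 (G→A), position 23 (T→A).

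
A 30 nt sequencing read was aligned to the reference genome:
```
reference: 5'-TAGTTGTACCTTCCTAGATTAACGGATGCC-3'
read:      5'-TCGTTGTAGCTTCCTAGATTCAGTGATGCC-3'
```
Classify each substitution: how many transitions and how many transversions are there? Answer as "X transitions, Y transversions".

0 transitions, 5 transversions

Mismatches (1-based):
site 2: A→C (purine→pyrimidine, transversion)
site 9: C→G (pyrimidine→purine, transversion)
site 21: A→C (purine→pyrimidine, transversion)
site 23: C→G (pyrimidine→purine, transversion)
site 24: G→T (purine→pyrimidine, transversion)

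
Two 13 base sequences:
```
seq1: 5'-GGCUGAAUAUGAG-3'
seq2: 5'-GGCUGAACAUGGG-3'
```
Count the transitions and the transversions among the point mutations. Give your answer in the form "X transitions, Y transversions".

2 transitions, 0 transversions

Mismatches (1-based):
position 8: U→C (pyrimidine→pyrimidine, transition)
position 12: A→G (purine→purine, transition)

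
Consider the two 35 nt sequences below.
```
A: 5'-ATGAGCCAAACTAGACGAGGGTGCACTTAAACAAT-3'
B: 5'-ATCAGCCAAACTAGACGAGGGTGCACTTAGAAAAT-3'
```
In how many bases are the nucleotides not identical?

3

Mismatches (1-based): base 3: G→C; base 30: A→G; base 32: C→A.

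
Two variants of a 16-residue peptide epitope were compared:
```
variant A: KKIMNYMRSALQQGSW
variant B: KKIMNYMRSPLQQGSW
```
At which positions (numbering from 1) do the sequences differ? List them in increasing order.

10

Differences at position 10 (A→P).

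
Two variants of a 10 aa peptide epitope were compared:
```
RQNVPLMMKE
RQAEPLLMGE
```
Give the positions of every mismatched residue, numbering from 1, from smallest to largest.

3, 4, 7, 9

Scanning 1-based: 3: N/A; 4: V/E; 7: M/L; 9: K/G.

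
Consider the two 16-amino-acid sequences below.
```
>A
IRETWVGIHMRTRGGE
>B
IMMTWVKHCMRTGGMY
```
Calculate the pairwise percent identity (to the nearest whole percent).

50%

Mismatches at positions 2, 3, 7, 8, 9, 13, 15, 16 (1-based): 8 of 16.
Identical positions: 8/16 = 50% → 50%.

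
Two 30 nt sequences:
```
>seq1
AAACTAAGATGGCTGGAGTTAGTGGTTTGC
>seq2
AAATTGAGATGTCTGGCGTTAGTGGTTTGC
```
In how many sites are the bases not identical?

Comparing position by position, 4 sites differ: 4 (C/T), 6 (A/G), 12 (G/T), 17 (A/C).

4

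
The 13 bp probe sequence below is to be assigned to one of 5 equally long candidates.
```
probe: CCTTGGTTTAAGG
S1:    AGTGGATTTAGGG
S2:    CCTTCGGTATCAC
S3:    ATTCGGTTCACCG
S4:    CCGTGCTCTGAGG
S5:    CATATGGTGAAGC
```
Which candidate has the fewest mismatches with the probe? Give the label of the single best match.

S1 differs at 5 bases; S2 differs at 7 bases; S3 differs at 6 bases; S4 differs at 4 bases; S5 differs at 6 bases. The closest is S4.

S4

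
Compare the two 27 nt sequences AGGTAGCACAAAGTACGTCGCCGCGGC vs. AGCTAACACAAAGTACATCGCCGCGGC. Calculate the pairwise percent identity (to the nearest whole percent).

Mismatches at positions 3, 6, 17 (1-based): 3 of 27.
Identical positions: 24/27 = 88.89% → 89%.

89%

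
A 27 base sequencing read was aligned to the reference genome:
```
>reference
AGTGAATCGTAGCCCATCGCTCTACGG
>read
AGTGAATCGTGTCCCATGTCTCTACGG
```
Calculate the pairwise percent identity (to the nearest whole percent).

Mismatches at positions 11, 12, 18, 19 (1-based): 4 of 27.
Identical positions: 23/27 = 85.19% → 85%.

85%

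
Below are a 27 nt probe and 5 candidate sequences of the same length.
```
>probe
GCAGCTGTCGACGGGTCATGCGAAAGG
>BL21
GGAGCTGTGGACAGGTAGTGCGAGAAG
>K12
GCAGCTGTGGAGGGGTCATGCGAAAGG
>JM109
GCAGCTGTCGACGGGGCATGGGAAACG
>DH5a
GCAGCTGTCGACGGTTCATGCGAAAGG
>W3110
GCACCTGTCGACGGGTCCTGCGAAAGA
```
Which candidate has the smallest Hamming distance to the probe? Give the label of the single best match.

BL21 differs at 7 sites; K12 differs at 2 sites; JM109 differs at 3 sites; DH5a differs at 1 site; W3110 differs at 3 sites. The closest is DH5a.

DH5a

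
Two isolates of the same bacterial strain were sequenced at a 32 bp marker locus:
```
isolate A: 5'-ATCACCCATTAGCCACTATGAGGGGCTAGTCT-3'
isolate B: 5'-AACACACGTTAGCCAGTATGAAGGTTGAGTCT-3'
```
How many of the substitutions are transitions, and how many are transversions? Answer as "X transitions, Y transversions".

Transitions (purine↔purine or pyrimidine↔pyrimidine): 8 A→G, 22 G→A, 26 C→T.
Transversions (purine↔pyrimidine): 2 T→A, 6 C→A, 16 C→G, 25 G→T, 27 T→G.

3 transitions, 5 transversions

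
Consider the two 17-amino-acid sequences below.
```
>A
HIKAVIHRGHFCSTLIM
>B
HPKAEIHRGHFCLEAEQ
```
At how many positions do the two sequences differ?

7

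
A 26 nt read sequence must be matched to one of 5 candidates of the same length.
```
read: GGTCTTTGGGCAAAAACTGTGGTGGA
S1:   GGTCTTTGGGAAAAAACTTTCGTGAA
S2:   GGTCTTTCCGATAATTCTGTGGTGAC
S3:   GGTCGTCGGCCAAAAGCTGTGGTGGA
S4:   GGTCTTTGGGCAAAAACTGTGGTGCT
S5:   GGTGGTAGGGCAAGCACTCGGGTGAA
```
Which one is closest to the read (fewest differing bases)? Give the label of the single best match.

S4

S1 differs at 4 bases; S2 differs at 8 bases; S3 differs at 4 bases; S4 differs at 2 bases; S5 differs at 8 bases. The closest is S4.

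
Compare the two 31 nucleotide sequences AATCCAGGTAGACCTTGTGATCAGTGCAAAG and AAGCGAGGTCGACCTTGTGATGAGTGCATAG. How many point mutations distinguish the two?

5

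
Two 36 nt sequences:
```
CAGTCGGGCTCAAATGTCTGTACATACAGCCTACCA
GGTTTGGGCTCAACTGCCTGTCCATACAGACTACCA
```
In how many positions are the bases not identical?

8

The sequences differ at positions 1, 2, 3, 5, 14, 17, 22, 30 (1-based) — 8 in total.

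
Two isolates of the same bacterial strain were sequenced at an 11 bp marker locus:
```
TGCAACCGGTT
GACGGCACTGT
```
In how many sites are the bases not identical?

Comparing position by position, 8 sites differ: 1 (T/G), 2 (G/A), 4 (A/G), 5 (A/G), 7 (C/A), 8 (G/C), 9 (G/T), 10 (T/G).

8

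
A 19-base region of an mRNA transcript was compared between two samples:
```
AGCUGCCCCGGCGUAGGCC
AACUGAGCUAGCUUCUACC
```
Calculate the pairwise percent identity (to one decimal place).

Mismatches at positions 2, 6, 7, 9, 10, 13, 15, 16, 17 (1-based): 9 of 19.
Identical positions: 10/19 = 52.63% → 52.6%.

52.6%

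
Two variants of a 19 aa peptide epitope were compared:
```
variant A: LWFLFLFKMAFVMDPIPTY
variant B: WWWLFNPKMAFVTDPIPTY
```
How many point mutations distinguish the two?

The sequences differ at residues 1, 3, 6, 7, 13 (1-based) — 5 in total.

5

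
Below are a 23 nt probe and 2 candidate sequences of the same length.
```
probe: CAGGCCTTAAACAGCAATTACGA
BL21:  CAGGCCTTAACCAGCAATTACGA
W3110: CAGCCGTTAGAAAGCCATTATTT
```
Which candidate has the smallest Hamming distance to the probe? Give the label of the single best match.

BL21 differs at 1 position; W3110 differs at 8 positions. The closest is BL21.

BL21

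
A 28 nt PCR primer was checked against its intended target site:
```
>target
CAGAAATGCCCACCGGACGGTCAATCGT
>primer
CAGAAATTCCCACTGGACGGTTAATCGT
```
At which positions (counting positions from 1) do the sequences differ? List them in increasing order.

8, 14, 22

Scanning 1-based: 8: G/T; 14: C/T; 22: C/T.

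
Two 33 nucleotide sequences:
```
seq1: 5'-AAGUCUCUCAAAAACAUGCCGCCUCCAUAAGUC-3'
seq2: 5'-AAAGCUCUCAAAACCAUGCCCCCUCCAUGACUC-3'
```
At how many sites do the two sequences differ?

6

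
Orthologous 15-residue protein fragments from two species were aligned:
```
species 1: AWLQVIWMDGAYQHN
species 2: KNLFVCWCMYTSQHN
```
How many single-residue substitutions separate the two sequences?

Comparing position by position, 9 residues differ: 1 (A/K), 2 (W/N), 4 (Q/F), 6 (I/C), 8 (M/C), 9 (D/M), 10 (G/Y), 11 (A/T), 12 (Y/S).

9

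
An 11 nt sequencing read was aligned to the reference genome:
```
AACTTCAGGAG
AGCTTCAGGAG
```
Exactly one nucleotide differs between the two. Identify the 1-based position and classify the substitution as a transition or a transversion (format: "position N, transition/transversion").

The sequences differ only at position 2: A→G (purine→purine), a transition.

position 2, transition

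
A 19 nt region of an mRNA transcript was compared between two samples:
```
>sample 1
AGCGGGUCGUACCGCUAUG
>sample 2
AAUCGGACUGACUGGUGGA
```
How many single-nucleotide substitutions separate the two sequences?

11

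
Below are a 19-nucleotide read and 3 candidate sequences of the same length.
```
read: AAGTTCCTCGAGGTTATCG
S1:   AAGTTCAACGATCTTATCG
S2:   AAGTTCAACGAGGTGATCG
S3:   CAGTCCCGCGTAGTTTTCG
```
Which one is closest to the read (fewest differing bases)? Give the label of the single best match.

S1 differs at 4 bases; S2 differs at 3 bases; S3 differs at 6 bases. The closest is S2.

S2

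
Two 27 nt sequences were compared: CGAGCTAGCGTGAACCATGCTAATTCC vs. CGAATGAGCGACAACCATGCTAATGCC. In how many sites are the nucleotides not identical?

Mismatches (1-based): site 4: G→A; site 5: C→T; site 6: T→G; site 11: T→A; site 12: G→C; site 25: T→G.

6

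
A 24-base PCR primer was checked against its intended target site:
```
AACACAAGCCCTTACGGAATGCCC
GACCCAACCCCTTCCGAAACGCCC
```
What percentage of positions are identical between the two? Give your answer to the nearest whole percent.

6 positions differ (1, 4, 8, 14, 17, 20), so 18 of 24 match: 18/24 = 75%.

75%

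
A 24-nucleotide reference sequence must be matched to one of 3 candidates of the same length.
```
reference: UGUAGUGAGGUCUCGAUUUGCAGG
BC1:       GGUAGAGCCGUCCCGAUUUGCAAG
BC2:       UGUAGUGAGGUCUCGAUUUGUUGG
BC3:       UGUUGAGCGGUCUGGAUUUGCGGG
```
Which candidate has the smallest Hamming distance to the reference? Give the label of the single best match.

Hamming distances to reference — BC1: 6; BC2: 2; BC3: 5.
Smallest is BC2 with 2 mismatches.

BC2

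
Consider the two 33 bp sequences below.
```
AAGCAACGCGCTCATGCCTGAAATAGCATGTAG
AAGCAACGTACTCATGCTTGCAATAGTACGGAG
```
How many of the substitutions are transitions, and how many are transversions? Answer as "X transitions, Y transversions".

Mismatches (1-based):
base 9: C→T (pyrimidine→pyrimidine, transition)
base 10: G→A (purine→purine, transition)
base 18: C→T (pyrimidine→pyrimidine, transition)
base 21: A→C (purine→pyrimidine, transversion)
base 27: C→T (pyrimidine→pyrimidine, transition)
base 29: T→C (pyrimidine→pyrimidine, transition)
base 31: T→G (pyrimidine→purine, transversion)

5 transitions, 2 transversions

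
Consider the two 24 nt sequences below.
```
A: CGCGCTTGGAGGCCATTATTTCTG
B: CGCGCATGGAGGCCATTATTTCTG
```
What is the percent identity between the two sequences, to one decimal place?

Mismatch at position 6 (1-based): 1 of 24.
Identical positions: 23/24 = 95.83% → 95.8%.

95.8%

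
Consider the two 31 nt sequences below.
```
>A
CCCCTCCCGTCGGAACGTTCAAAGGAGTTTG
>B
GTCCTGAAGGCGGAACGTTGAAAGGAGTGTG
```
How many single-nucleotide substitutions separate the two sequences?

8

Comparing position by position, 8 bases differ: 1 (C/G), 2 (C/T), 6 (C/G), 7 (C/A), 8 (C/A), 10 (T/G), 20 (C/G), 29 (T/G).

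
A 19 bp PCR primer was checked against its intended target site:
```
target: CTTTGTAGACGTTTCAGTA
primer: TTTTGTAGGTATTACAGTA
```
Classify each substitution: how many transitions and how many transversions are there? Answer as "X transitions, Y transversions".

Transitions (purine↔purine or pyrimidine↔pyrimidine): 1 C→T, 9 A→G, 10 C→T, 11 G→A.
Transversions (purine↔pyrimidine): 14 T→A.

4 transitions, 1 transversion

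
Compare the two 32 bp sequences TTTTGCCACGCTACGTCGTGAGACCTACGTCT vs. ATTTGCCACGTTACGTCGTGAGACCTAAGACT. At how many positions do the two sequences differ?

4

Mismatches (1-based): position 1: T→A; position 11: C→T; position 28: C→A; position 30: T→A.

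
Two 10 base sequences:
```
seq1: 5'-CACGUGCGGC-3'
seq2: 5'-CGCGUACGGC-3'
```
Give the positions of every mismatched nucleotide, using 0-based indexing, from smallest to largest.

Scanning 0-based: 1: A/G; 5: G/A.

1, 5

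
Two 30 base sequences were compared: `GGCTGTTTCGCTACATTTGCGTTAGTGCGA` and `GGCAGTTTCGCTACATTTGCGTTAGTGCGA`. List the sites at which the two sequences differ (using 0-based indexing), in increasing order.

Differences at site 3 (T→A).

3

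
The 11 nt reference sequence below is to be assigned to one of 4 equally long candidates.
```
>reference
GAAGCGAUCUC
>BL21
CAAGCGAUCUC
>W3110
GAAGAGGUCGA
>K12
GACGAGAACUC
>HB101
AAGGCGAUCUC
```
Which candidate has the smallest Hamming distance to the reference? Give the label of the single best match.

BL21

BL21 differs at 1 base; W3110 differs at 4 bases; K12 differs at 3 bases; HB101 differs at 2 bases. The closest is BL21.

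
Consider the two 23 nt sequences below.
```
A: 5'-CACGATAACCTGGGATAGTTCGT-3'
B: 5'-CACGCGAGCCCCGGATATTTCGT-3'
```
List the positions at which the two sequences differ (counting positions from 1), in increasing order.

Differences at position 5 (A→C), position 6 (T→G), position 8 (A→G), position 11 (T→C), position 12 (G→C), position 18 (G→T).

5, 6, 8, 11, 12, 18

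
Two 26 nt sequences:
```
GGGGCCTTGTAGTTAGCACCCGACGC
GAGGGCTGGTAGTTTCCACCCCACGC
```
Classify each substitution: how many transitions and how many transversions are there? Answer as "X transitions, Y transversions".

Mismatches (1-based):
site 2: G→A (purine→purine, transition)
site 5: C→G (pyrimidine→purine, transversion)
site 8: T→G (pyrimidine→purine, transversion)
site 15: A→T (purine→pyrimidine, transversion)
site 16: G→C (purine→pyrimidine, transversion)
site 22: G→C (purine→pyrimidine, transversion)

1 transition, 5 transversions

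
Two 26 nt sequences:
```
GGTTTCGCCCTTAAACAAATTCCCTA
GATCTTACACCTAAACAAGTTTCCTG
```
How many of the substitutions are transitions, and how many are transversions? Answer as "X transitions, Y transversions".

8 transitions, 1 transversion

Transitions (purine↔purine or pyrimidine↔pyrimidine): 2 G→A, 4 T→C, 6 C→T, 7 G→A, 11 T→C, 19 A→G, 22 C→T, 26 A→G.
Transversions (purine↔pyrimidine): 9 C→A.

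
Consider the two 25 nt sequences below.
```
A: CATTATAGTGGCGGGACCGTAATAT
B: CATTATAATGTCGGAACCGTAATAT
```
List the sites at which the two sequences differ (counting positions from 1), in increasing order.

Scanning 1-based: 8: G/A; 11: G/T; 15: G/A.

8, 11, 15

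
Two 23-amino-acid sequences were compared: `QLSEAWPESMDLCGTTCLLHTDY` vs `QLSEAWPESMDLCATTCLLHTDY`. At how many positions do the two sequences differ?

The sequences differ at positions 14 (1-based) — 1 in total.

1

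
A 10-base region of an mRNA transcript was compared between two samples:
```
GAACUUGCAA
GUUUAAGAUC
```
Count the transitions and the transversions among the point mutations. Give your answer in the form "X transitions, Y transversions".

1 transition, 7 transversions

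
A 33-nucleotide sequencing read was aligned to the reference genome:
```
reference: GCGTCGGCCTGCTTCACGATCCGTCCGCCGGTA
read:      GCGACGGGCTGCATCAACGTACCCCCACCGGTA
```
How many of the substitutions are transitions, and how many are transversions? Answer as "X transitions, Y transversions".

Transitions (purine↔purine or pyrimidine↔pyrimidine): 19 A→G, 24 T→C, 27 G→A.
Transversions (purine↔pyrimidine): 4 T→A, 8 C→G, 13 T→A, 17 C→A, 18 G→C, 21 C→A, 23 G→C.

3 transitions, 7 transversions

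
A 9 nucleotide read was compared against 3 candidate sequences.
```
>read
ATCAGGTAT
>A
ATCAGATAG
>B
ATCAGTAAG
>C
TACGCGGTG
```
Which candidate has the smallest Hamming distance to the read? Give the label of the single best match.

A differs at 2 sites; B differs at 3 sites; C differs at 7 sites. The closest is A.

A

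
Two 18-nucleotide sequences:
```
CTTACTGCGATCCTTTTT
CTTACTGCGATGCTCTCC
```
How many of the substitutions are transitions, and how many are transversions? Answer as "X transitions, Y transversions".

3 transitions, 1 transversion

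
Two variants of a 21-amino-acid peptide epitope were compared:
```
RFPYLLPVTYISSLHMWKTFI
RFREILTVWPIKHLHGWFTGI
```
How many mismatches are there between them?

11

Comparing position by position, 11 residues differ: 3 (P/R), 4 (Y/E), 5 (L/I), 7 (P/T), 9 (T/W), 10 (Y/P), 12 (S/K), 13 (S/H), 16 (M/G), 18 (K/F), 20 (F/G).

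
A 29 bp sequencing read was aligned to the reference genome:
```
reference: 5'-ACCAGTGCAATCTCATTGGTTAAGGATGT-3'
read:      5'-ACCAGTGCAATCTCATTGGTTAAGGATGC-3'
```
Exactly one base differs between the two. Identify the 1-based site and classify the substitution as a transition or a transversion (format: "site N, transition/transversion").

The sequences differ only at site 29: T→C (pyrimidine→pyrimidine), a transition.

site 29, transition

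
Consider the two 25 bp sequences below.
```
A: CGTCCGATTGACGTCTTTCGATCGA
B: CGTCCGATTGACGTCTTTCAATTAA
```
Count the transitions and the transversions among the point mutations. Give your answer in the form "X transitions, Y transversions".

3 transitions, 0 transversions

Transitions (purine↔purine or pyrimidine↔pyrimidine): 20 G→A, 23 C→T, 24 G→A.
Transversions (purine↔pyrimidine): none.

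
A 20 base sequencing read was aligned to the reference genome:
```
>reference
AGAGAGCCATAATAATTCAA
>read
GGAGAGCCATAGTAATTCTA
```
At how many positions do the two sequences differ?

3

The sequences differ at positions 1, 12, 19 (1-based) — 3 in total.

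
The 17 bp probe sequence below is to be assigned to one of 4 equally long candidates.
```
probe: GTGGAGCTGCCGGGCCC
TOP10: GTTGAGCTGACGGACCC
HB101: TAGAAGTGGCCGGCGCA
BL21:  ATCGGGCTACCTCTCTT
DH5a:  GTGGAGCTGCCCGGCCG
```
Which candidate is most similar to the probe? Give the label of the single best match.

Hamming distances to probe — TOP10: 3; HB101: 8; BL21: 9; DH5a: 2.
Smallest is DH5a with 2 mismatches.

DH5a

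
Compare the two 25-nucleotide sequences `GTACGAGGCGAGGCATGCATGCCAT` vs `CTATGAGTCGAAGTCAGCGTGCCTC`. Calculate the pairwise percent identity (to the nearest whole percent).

60%

Mismatches at positions 1, 4, 8, 12, 14, 15, 16, 19, 24, 25 (1-based): 10 of 25.
Identical positions: 15/25 = 60% → 60%.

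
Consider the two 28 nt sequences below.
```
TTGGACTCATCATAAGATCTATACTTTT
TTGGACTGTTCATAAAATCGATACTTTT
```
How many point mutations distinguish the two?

Mismatches (1-based): position 8: C→G; position 9: A→T; position 16: G→A; position 20: T→G.

4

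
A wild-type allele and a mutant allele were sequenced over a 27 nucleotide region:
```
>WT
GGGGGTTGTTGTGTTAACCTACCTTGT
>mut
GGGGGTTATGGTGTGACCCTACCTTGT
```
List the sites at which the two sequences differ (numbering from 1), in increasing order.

Scanning 1-based: 8: G/A; 10: T/G; 15: T/G; 17: A/C.

8, 10, 15, 17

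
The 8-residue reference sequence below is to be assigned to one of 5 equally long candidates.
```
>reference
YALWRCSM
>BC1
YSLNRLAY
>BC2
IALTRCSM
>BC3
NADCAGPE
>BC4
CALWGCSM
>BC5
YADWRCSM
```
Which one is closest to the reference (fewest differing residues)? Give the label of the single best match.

BC5

BC1 differs at 5 residues; BC2 differs at 2 residues; BC3 differs at 7 residues; BC4 differs at 2 residues; BC5 differs at 1 residue. The closest is BC5.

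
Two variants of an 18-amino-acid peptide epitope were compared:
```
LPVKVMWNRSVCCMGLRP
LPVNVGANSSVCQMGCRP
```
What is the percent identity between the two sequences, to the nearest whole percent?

6 positions differ (4, 6, 7, 9, 13, 16), so 12 of 18 match: 12/18 = 66.67%.

67%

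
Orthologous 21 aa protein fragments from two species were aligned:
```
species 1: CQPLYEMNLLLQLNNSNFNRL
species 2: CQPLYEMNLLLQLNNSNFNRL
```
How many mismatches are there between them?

0

The two sequences are identical at every position.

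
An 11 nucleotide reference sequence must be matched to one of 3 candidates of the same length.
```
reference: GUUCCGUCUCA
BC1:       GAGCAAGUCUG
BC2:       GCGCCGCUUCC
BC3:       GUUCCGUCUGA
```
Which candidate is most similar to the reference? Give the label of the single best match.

BC1 differs at 9 bases; BC2 differs at 5 bases; BC3 differs at 1 base. The closest is BC3.

BC3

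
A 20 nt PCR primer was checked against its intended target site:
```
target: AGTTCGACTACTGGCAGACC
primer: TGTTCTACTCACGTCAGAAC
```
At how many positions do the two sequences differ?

The sequences differ at positions 1, 6, 10, 11, 12, 14, 19 (1-based) — 7 in total.

7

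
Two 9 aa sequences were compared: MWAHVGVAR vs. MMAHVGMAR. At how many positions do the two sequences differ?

Comparing position by position, 2 positions differ: 2 (W/M), 7 (V/M).

2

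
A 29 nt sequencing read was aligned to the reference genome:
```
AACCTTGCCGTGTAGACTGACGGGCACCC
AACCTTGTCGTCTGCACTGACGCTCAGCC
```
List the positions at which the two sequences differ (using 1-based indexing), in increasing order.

8, 12, 14, 15, 23, 24, 27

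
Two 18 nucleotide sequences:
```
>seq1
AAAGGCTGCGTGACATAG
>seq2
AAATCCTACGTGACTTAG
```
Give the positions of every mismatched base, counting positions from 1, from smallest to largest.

4, 5, 8, 15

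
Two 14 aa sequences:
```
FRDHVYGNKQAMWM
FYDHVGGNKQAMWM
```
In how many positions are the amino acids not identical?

The sequences differ at positions 2, 6 (1-based) — 2 in total.

2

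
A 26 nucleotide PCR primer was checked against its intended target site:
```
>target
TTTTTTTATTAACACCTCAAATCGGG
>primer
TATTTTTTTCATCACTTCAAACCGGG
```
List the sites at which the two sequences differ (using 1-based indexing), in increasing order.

2, 8, 10, 12, 16, 22

Scanning 1-based: 2: T/A; 8: A/T; 10: T/C; 12: A/T; 16: C/T; 22: T/C.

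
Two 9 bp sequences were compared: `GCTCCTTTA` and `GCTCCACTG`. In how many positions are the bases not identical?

Comparing position by position, 3 positions differ: 6 (T/A), 7 (T/C), 9 (A/G).

3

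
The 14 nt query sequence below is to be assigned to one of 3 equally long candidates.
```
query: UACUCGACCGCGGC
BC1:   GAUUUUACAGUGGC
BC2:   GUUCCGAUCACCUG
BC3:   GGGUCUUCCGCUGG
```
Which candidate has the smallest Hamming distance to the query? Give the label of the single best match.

BC1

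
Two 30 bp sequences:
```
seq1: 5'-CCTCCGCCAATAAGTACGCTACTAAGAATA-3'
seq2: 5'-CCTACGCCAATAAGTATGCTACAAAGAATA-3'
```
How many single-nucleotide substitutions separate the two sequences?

Comparing position by position, 3 bases differ: 4 (C/A), 17 (C/T), 23 (T/A).

3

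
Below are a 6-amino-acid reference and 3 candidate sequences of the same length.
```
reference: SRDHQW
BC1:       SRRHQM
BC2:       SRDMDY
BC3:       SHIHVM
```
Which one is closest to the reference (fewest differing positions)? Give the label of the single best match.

BC1

Hamming distances to reference — BC1: 2; BC2: 3; BC3: 4.
Smallest is BC1 with 2 mismatches.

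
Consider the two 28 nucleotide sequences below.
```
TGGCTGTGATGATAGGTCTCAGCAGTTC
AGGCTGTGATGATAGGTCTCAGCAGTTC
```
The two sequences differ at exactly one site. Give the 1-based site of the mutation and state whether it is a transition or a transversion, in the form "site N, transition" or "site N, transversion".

Site 1 changes T→A. T is a pyrimidine and A is a purine, so this is a transversion.

site 1, transversion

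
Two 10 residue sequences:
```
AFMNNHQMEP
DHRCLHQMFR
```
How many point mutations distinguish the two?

Comparing position by position, 7 positions differ: 1 (A/D), 2 (F/H), 3 (M/R), 4 (N/C), 5 (N/L), 9 (E/F), 10 (P/R).

7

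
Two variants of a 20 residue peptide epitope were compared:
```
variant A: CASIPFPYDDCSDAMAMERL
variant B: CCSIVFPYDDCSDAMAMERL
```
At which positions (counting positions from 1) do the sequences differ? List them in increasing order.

Differences at position 2 (A→C), position 5 (P→V).

2, 5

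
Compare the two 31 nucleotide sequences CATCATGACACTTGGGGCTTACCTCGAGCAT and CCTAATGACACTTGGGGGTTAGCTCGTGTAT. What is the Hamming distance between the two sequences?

Mismatches (1-based): site 2: A→C; site 4: C→A; site 18: C→G; site 22: C→G; site 27: A→T; site 29: C→T.

6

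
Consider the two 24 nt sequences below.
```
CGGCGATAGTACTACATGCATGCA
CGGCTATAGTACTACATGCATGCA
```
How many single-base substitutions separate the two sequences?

1

Mismatches (1-based): site 5: G→T.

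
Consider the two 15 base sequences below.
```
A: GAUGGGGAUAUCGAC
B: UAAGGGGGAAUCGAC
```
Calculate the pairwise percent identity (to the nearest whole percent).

4 positions differ (1, 3, 8, 9), so 11 of 15 match: 11/15 = 73.33%.

73%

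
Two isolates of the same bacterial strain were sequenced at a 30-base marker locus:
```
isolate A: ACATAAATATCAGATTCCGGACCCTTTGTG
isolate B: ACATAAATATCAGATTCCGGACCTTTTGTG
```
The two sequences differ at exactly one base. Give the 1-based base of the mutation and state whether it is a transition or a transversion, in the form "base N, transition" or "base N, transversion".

base 24, transition

Base 24 changes C→T. C is a pyrimidine and T is a pyrimidine, so this is a transition.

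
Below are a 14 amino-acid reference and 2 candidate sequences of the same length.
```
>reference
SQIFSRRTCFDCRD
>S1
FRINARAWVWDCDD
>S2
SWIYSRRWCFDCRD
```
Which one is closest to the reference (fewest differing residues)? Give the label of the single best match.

S2

S1 differs at 9 residues; S2 differs at 3 residues. The closest is S2.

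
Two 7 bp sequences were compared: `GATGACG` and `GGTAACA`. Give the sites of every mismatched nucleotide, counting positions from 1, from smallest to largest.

2, 4, 7

Differences at site 2 (A→G), site 4 (G→A), site 7 (G→A).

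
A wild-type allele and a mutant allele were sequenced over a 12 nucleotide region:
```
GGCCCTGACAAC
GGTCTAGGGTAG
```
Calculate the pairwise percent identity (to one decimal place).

41.7%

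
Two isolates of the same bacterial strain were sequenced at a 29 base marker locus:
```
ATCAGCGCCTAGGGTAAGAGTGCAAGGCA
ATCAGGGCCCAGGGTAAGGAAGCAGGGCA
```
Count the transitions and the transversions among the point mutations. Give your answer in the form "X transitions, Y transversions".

Mismatches (1-based):
site 6: C→G (pyrimidine→purine, transversion)
site 10: T→C (pyrimidine→pyrimidine, transition)
site 19: A→G (purine→purine, transition)
site 20: G→A (purine→purine, transition)
site 21: T→A (pyrimidine→purine, transversion)
site 25: A→G (purine→purine, transition)

4 transitions, 2 transversions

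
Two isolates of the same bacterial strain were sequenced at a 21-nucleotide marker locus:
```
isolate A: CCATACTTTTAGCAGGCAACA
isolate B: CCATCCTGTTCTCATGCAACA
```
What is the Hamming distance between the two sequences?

5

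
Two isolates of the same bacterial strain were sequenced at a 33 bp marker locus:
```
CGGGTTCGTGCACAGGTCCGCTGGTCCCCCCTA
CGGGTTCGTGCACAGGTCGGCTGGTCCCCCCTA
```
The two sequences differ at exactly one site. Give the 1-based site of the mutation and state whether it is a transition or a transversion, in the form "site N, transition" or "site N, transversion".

Site 19 changes C→G. C is a pyrimidine and G is a purine, so this is a transversion.

site 19, transversion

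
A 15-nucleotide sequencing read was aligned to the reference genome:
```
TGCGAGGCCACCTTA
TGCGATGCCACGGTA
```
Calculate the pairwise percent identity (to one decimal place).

80.0%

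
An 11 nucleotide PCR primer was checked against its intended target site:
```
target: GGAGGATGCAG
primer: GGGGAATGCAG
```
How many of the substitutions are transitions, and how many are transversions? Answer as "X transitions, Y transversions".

Mismatches (1-based):
base 3: A→G (purine→purine, transition)
base 5: G→A (purine→purine, transition)

2 transitions, 0 transversions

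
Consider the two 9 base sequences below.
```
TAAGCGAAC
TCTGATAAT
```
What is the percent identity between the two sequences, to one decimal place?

5 positions differ (2, 3, 5, 6, 9), so 4 of 9 match: 4/9 = 44.44%.

44.4%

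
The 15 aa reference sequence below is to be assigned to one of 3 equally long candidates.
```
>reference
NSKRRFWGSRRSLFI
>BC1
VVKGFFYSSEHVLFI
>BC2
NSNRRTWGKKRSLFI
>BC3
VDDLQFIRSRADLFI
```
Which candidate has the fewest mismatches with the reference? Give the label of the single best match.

BC1 differs at 9 residues; BC2 differs at 4 residues; BC3 differs at 9 residues. The closest is BC2.

BC2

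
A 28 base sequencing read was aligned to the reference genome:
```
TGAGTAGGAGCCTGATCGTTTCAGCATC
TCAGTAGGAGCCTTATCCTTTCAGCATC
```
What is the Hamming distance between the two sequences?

The sequences differ at sites 2, 14, 18 (1-based) — 3 in total.

3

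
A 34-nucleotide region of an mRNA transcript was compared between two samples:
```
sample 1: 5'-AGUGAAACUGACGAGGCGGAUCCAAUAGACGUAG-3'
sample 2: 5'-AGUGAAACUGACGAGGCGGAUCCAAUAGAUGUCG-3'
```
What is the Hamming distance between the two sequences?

2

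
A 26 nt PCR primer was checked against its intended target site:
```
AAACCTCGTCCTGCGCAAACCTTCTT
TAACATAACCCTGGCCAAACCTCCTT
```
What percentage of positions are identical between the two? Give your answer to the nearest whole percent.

Mismatches at positions 1, 5, 7, 8, 9, 14, 15, 23 (1-based): 8 of 26.
Identical positions: 18/26 = 69.23% → 69%.

69%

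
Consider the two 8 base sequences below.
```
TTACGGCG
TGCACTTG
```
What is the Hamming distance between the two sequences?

The sequences differ at positions 2, 3, 4, 5, 6, 7 (1-based) — 6 in total.

6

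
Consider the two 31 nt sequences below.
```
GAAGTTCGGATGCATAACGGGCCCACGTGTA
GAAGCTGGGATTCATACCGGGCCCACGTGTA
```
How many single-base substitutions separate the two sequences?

4

The sequences differ at positions 5, 7, 12, 17 (1-based) — 4 in total.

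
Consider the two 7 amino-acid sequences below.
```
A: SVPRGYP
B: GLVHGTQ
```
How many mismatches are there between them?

Mismatches (1-based): residue 1: S→G; residue 2: V→L; residue 3: P→V; residue 4: R→H; residue 6: Y→T; residue 7: P→Q.

6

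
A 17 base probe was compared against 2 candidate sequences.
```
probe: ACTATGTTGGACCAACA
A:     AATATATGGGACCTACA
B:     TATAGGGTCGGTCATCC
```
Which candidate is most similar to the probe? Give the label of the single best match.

A

A differs at 4 bases; B differs at 9 bases. The closest is A.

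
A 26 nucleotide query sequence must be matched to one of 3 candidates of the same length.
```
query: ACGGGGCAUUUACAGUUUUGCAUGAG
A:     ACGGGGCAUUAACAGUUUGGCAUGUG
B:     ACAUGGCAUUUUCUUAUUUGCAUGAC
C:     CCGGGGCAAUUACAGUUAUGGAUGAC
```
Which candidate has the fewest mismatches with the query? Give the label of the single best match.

A

A differs at 3 sites; B differs at 7 sites; C differs at 5 sites. The closest is A.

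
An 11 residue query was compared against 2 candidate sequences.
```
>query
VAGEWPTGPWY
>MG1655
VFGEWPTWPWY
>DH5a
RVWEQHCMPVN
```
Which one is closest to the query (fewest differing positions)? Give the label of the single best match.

MG1655

MG1655 differs at 2 positions; DH5a differs at 9 positions. The closest is MG1655.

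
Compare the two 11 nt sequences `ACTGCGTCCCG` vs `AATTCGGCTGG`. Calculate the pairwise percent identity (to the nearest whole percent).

5 positions differ (2, 4, 7, 9, 10), so 6 of 11 match: 6/11 = 54.55%.

55%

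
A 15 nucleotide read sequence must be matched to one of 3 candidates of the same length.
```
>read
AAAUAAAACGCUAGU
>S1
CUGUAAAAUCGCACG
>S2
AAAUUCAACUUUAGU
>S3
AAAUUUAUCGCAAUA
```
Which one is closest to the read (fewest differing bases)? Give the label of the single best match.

S2

S1 differs at 9 bases; S2 differs at 4 bases; S3 differs at 6 bases. The closest is S2.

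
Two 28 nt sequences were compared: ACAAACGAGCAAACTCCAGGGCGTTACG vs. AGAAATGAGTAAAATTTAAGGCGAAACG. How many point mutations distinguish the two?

Comparing position by position, 9 positions differ: 2 (C/G), 6 (C/T), 10 (C/T), 14 (C/A), 16 (C/T), 17 (C/T), 19 (G/A), 24 (T/A), 25 (T/A).

9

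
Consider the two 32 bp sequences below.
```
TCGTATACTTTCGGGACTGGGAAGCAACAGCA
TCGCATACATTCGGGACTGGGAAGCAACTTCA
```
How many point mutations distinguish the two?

Mismatches (1-based): site 4: T→C; site 9: T→A; site 29: A→T; site 30: G→T.

4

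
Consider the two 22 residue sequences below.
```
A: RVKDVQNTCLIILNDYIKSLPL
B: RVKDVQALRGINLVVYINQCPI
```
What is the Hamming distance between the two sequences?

The sequences differ at residues 7, 8, 9, 10, 12, 14, 15, 18, 19, 20, 22 (1-based) — 11 in total.

11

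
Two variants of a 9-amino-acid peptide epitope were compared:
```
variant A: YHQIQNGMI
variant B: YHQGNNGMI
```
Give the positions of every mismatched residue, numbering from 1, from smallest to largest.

Scanning 1-based: 4: I/G; 5: Q/N.

4, 5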